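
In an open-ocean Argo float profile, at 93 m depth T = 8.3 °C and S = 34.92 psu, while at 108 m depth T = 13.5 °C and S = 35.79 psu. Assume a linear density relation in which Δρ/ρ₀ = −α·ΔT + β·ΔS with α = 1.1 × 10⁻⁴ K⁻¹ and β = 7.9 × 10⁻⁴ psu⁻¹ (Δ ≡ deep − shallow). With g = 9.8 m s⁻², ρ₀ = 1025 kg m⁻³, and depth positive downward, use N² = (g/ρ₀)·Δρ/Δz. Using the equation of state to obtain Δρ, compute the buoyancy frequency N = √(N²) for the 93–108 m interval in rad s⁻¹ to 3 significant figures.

ΔT = +5.2 K, ΔS = +0.87 psu (deep − shallow).
Δρ/ρ₀ = −αΔT + βΔS = -5.72 × 10⁻⁴ + 6.873 × 10⁻⁴ = 1.153 × 10⁻⁴, so Δρ ≈ 0.1182 kg m⁻³.
N² = (g/ρ₀)·Δρ/Δz = g·(Δρ/ρ₀)/Δz = 9.8 × 1.153 × 10⁻⁴ / 15 = 7.5329 × 10⁻⁵ s⁻².
N = √(7.5329 × 10⁻⁵) = 8.6792 × 10⁻³ rad s⁻¹ ≈ 8.68 × 10⁻³ rad s⁻¹.

8.68 × 10⁻³ rad s⁻¹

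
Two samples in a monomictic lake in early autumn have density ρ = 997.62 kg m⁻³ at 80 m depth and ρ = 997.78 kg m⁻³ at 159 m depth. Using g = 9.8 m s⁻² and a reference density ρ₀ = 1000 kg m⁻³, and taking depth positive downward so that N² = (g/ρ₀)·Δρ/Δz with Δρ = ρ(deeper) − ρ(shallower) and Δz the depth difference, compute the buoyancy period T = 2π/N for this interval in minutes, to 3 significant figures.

Δρ = 997.78 − 997.62 = 0.16 kg m⁻³ over Δz = 159 − 80 = 79 m.
N² = (9.8/1000) × (0.16/79) = 1.9848 × 10⁻⁵ s⁻².
N = √(1.9848 × 10⁻⁵) = 4.4551 × 10⁻³ rad s⁻¹, so T = 2π/N = 1.4103 × 10³ s = 23.505 min ≈ 23.5 min.

23.5 min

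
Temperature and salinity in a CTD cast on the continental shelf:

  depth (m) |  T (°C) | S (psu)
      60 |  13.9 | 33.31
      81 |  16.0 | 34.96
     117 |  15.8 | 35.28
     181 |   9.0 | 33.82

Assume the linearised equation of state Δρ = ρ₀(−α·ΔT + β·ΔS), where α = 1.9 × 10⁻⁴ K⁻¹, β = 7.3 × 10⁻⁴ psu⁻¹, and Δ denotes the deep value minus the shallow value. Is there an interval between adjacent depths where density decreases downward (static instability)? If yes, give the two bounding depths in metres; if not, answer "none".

none

Evaluate Δρ/ρ₀ = −αΔT + βΔS across each adjacent pair:
  60–81 m: −αΔT+βΔS = −(1.9 × 10⁻⁴)(+2.1)+(7.3 × 10⁻⁴)(+1.65) = 8.1 × 10⁻⁴ → stable
  81–117 m: −αΔT+βΔS = −(1.9 × 10⁻⁴)(-0.2)+(7.3 × 10⁻⁴)(+0.32) = 2.7 × 10⁻⁴ → stable
  117–181 m: −αΔT+βΔS = −(1.9 × 10⁻⁴)(-6.8)+(7.3 × 10⁻⁴)(-1.46) = 2.3 × 10⁻⁴ → stable
Every interval has Δρ > 0: the column is stably stratified throughout.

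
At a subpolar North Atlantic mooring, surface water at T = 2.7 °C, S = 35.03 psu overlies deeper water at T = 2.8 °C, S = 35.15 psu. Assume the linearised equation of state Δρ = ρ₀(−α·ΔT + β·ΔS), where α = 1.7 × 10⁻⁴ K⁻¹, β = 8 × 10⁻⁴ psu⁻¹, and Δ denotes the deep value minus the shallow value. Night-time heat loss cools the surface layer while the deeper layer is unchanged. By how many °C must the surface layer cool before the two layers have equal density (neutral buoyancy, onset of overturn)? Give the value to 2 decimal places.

Neutral buoyancy requires Δρ = 0, i.e. −α(T_deep − T_surf′) + β(S_deep − S_surf) = 0.
T_surf′ = T_deep − (β/α)·ΔS = 2.8 − (8 × 10⁻⁴/1.7 × 10⁻⁴)·(+0.12) = 2.2353 °C.
Cooling required: 2.7 − (2.2353) = 0.4647 °C.

0.46 °C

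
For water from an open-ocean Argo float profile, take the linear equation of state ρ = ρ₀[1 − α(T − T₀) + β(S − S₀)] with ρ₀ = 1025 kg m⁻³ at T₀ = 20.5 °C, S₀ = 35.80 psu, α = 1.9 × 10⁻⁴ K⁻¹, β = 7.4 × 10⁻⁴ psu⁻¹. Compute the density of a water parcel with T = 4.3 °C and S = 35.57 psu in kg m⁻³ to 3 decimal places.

1027.980 kg m⁻³

T − T₀ = -16.2 K, S − S₀ = -0.23 psu.
Bracket = 1 − α·(-16.2) + β·(-0.23) = 1 + (2.9078 × 10⁻³) = 1.0029078.
ρ = 1025 × 1.0029078 = 1027.980 kg m⁻³.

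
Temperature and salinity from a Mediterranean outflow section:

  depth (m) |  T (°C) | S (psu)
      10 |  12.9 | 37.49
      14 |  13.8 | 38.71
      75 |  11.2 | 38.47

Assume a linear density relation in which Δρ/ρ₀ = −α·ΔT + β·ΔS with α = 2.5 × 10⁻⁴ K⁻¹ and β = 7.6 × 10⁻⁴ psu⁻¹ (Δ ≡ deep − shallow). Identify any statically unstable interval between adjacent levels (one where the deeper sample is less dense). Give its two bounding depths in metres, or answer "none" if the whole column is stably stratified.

none

Evaluate Δρ/ρ₀ = −αΔT + βΔS across each adjacent pair:
  10–14 m: −αΔT+βΔS = −(2.5 × 10⁻⁴)(+0.9)+(7.6 × 10⁻⁴)(+1.22) = 7.0 × 10⁻⁴ → stable
  14–75 m: −αΔT+βΔS = −(2.5 × 10⁻⁴)(-2.6)+(7.6 × 10⁻⁴)(-0.24) = 4.7 × 10⁻⁴ → stable
Every interval has Δρ > 0: the column is stably stratified throughout.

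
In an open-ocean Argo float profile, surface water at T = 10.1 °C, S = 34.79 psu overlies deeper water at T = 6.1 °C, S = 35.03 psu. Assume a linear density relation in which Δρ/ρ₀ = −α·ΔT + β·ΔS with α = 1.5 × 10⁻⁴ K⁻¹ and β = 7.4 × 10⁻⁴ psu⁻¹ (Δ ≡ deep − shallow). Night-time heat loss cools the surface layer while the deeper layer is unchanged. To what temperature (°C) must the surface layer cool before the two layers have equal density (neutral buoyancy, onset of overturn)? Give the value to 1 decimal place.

4.9 °C

Neutral buoyancy requires Δρ = 0, i.e. −α(T_deep − T_surf′) + β(S_deep − S_surf) = 0.
T_surf′ = T_deep − (β/α)·ΔS = 6.1 − (7.4 × 10⁻⁴/1.5 × 10⁻⁴)·(+0.24) = 4.916 °C.
Cooling required: 10.1 − (4.916) = 5.184 °C.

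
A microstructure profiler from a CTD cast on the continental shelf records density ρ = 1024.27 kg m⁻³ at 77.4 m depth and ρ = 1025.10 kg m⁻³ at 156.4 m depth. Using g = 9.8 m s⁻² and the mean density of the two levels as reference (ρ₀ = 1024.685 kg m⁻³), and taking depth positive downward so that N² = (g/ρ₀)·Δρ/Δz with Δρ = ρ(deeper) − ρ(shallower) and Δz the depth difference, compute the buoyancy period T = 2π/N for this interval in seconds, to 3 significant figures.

627 s

Δρ = 1025.10 − 1024.27 = 0.83 kg m⁻³ over Δz = 156.4 − 77.4 = 79 m.
N² = (9.8/1024.685) × (0.83/79) = 1.0048 × 10⁻⁴ s⁻².
N = √(1.0048 × 10⁻⁴) = 0.010024 rad s⁻¹, so T = 2π/N = 626.81 s ≈ 627 s.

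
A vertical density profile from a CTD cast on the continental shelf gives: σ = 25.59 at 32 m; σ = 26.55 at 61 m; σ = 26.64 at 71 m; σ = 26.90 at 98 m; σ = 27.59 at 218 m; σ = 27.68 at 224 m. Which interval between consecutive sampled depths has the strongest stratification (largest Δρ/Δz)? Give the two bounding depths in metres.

32–61 m

Compute the density gradient over each adjacent pair:
  32–61 m: Δρ/Δz = 0.96/29 = 0.033 kg m⁻⁴
  61–71 m: Δρ/Δz = 0.09/10 = 9.0 × 10⁻³ kg m⁻⁴
  71–98 m: Δρ/Δz = 0.26/27 = 9.6 × 10⁻³ kg m⁻⁴
  98–218 m: Δρ/Δz = 0.69/120 = 5.7 × 10⁻³ kg m⁻⁴
  218–224 m: Δρ/Δz = 0.09/6 = 0.015 kg m⁻⁴
The largest gradient is in the 32–61 m interval — the pycnocline.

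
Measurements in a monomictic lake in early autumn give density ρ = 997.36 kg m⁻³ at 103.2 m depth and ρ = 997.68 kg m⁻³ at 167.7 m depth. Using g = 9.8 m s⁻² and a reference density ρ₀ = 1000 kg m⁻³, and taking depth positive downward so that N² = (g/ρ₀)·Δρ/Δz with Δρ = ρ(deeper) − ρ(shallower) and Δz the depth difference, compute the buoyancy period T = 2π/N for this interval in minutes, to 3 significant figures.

Δρ = 997.68 − 997.36 = 0.32 kg m⁻³ over Δz = 167.7 − 103.2 = 64.5 m.
N² = (9.8/1000) × (0.32/64.5) = 4.8620 × 10⁻⁵ s⁻².
N = √(4.8620 × 10⁻⁵) = 6.9728 × 10⁻³ rad s⁻¹, so T = 2π/N = 901.10 s = 15.018 min ≈ 15.0 min.

15.0 min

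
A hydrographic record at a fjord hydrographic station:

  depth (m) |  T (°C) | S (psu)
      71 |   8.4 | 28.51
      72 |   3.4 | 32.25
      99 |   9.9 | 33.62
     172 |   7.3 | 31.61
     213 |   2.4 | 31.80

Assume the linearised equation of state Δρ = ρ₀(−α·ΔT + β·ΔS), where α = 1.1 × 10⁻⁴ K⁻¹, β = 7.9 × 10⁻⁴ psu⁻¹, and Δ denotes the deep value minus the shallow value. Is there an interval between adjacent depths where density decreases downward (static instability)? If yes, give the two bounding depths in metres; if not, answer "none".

Evaluate Δρ/ρ₀ = −αΔT + βΔS across each adjacent pair:
  71–72 m: −αΔT+βΔS = −(1.1 × 10⁻⁴)(-5.0)+(7.9 × 10⁻⁴)(+3.74) = 3.5 × 10⁻³ → stable
  72–99 m: −αΔT+βΔS = −(1.1 × 10⁻⁴)(+6.5)+(7.9 × 10⁻⁴)(+1.37) = 3.7 × 10⁻⁴ → stable
  99–172 m: −αΔT+βΔS = −(1.1 × 10⁻⁴)(-2.6)+(7.9 × 10⁻⁴)(-2.01) = -1.3 × 10⁻³ → UNSTABLE
  172–213 m: −αΔT+βΔS = −(1.1 × 10⁻⁴)(-4.9)+(7.9 × 10⁻⁴)(+0.19) = 6.9 × 10⁻⁴ → stable
The 99–172 m interval has Δρ < 0: lighter water underlies denser water.

99–172 m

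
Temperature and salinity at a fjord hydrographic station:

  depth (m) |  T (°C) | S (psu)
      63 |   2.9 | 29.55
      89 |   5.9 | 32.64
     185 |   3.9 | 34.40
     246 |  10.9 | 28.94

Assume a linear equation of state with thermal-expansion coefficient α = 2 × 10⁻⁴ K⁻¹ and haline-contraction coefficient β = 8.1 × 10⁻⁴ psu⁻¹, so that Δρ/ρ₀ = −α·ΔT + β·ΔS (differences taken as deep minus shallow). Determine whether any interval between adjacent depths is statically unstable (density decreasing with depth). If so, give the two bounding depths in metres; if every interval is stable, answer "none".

185–246 m

Evaluate Δρ/ρ₀ = −αΔT + βΔS across each adjacent pair:
  63–89 m: −αΔT+βΔS = −(2 × 10⁻⁴)(+3.0)+(8.1 × 10⁻⁴)(+3.09) = 1.9 × 10⁻³ → stable
  89–185 m: −αΔT+βΔS = −(2 × 10⁻⁴)(-2.0)+(8.1 × 10⁻⁴)(+1.76) = 1.8 × 10⁻³ → stable
  185–246 m: −αΔT+βΔS = −(2 × 10⁻⁴)(+7.0)+(8.1 × 10⁻⁴)(-5.46) = -5.8 × 10⁻³ → UNSTABLE
The 185–246 m interval has Δρ < 0: lighter water underlies denser water.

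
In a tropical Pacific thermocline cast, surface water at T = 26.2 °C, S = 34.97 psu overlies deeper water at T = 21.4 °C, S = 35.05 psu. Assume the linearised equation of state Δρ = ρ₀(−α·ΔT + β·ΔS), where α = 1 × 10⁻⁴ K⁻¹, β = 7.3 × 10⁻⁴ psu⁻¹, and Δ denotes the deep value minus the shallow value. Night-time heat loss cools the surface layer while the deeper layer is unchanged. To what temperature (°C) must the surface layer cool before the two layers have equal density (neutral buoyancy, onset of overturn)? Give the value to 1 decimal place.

20.8 °C

Neutral buoyancy requires Δρ = 0, i.e. −α(T_deep − T_surf′) + β(S_deep − S_surf) = 0.
T_surf′ = T_deep − (β/α)·ΔS = 21.4 − (7.3 × 10⁻⁴/1 × 10⁻⁴)·(+0.08) = 20.816 °C.
Cooling required: 26.2 − (20.816) = 5.384 °C.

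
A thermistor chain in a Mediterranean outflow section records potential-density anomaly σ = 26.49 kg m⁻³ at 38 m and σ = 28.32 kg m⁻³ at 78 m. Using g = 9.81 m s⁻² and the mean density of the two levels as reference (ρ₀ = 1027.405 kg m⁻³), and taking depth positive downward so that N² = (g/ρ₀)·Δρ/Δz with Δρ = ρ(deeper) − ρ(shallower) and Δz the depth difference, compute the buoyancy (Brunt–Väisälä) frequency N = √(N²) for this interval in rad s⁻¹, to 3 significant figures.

Δρ = 1028.32 − 1026.49 = 1.83 kg m⁻³ over Δz = 78 − 38 = 40 m.
N² = (9.81/1027.405) × (1.83/40) = 4.3684 × 10⁻⁴ s⁻².
N = √(4.3684 × 10⁻⁴) = 0.020901 rad s⁻¹ ≈ 0.0209 rad s⁻¹.

0.0209 rad s⁻¹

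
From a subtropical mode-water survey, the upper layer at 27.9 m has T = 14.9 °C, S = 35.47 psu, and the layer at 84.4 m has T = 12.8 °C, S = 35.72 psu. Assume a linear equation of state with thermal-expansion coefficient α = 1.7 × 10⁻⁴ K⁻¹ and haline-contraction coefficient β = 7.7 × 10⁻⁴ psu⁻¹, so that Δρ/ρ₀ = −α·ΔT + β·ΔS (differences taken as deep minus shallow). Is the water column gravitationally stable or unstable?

stable

ΔT = 12.8 − 14.9 = -2.1 K and ΔS = 35.72 − 35.47 = +0.25 psu (deep − shallow).
−αΔT = 3.57 × 10⁻⁴; βΔS = 1.925 × 10⁻⁴; sum Δρ/ρ₀ = 5.495 × 10⁻⁴.
Δρ/ρ₀ > 0, so Δρ > 0: deeper water is denser → statically stable.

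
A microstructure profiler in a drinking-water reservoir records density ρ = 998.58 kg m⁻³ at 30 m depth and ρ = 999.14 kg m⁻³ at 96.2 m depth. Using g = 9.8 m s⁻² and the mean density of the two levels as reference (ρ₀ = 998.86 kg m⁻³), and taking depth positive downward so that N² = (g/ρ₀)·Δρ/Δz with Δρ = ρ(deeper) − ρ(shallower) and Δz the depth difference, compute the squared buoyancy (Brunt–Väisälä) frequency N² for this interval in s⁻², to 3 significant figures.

8.30 × 10⁻⁵ s⁻²

Δρ = 999.14 − 998.58 = 0.56 kg m⁻³ over Δz = 96.2 − 30 = 66.2 m.
N² = (9.8/998.86) × (0.56/66.2) = 8.2995 × 10⁻⁵ s⁻² ≈ 8.30 × 10⁻⁵ s⁻².
N² > 0, so the interval is statically stable.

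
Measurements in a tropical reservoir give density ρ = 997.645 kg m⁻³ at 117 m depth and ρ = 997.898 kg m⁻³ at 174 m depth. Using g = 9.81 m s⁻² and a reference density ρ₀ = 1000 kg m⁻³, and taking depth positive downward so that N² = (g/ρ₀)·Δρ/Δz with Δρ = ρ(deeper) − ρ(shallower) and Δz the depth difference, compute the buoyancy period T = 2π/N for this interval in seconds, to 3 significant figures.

952 s

Δρ = 997.898 − 997.645 = 0.253 kg m⁻³ over Δz = 174 − 117 = 57 m.
N² = (9.81/1000) × (0.253/57) = 4.3543 × 10⁻⁵ s⁻².
N = √(4.3543 × 10⁻⁵) = 6.5987 × 10⁻³ rad s⁻¹, so T = 2π/N = 952.19 s ≈ 952 s.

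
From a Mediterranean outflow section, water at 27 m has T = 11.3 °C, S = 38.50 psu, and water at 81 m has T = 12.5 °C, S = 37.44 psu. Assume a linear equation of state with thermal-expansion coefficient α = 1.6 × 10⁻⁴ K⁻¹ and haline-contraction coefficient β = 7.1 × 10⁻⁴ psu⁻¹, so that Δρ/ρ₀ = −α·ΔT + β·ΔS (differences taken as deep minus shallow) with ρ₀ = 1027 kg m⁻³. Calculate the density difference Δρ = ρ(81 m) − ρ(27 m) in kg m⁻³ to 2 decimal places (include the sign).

-0.97 kg m⁻³

ΔT = +1.2 K, ΔS = -1.06 psu (deep − shallow).
Δρ/ρ₀ = −(1.6 × 10⁻⁴)(+1.2) + (7.1 × 10⁻⁴)(-1.06) = -9.446 × 10⁻⁴.
Δρ = 1027 × (-9.446 × 10⁻⁴) = -0.97 kg m⁻³.
Negative Δρ: lighter below, statically unstable.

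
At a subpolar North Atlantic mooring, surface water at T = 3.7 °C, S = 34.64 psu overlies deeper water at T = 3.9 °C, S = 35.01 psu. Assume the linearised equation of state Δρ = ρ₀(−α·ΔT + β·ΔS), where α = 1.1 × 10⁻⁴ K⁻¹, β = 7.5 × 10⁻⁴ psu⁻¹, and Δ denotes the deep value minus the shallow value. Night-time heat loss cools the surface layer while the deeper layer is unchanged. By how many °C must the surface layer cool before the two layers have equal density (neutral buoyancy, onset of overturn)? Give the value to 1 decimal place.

Neutral buoyancy requires Δρ = 0, i.e. −α(T_deep − T_surf′) + β(S_deep − S_surf) = 0.
T_surf′ = T_deep − (β/α)·ΔS = 3.9 − (7.5 × 10⁻⁴/1.1 × 10⁻⁴)·(+0.37) = 1.377 °C.
Cooling required: 3.7 − (1.377) = 2.323 °C.

2.3 °C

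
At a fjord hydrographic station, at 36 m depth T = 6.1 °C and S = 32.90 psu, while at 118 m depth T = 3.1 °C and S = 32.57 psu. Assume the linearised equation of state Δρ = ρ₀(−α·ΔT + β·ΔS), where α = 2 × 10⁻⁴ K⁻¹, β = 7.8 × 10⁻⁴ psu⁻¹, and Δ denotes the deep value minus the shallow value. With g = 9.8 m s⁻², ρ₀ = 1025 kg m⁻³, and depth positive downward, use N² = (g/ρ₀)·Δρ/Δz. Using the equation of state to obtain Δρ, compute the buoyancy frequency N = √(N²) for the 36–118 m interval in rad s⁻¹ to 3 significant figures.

ΔT = -3.0 K, ΔS = -0.33 psu (deep − shallow).
Δρ/ρ₀ = −αΔT + βΔS = 6.00 × 10⁻⁴ − 2.574 × 10⁻⁴ = 3.426 × 10⁻⁴, so Δρ ≈ 0.3512 kg m⁻³.
N² = (g/ρ₀)·Δρ/Δz = g·(Δρ/ρ₀)/Δz = 9.8 × 3.426 × 10⁻⁴ / 82 = 4.0945 × 10⁻⁵ s⁻².
N = √(4.0945 × 10⁻⁵) = 6.3988 × 10⁻³ rad s⁻¹ ≈ 6.40 × 10⁻³ rad s⁻¹.

6.40 × 10⁻³ rad s⁻¹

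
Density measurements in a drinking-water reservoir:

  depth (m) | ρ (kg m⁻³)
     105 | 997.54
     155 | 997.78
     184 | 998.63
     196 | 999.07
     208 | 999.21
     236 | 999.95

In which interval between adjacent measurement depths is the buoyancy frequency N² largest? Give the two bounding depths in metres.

184–196 m

Compute the density gradient over each adjacent pair:
  105–155 m: Δρ/Δz = 0.24/50 = 4.8 × 10⁻³ kg m⁻⁴
  155–184 m: Δρ/Δz = 0.85/29 = 0.029 kg m⁻⁴
  184–196 m: Δρ/Δz = 0.44/12 = 0.037 kg m⁻⁴
  196–208 m: Δρ/Δz = 0.14/12 = 0.012 kg m⁻⁴
  208–236 m: Δρ/Δz = 0.74/28 = 0.026 kg m⁻⁴
The largest gradient is in the 184–196 m interval — the pycnocline.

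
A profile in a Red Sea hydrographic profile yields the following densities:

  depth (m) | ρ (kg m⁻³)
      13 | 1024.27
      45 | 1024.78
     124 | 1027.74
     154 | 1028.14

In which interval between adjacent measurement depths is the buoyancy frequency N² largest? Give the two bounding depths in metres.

45–124 m

Compute the density gradient over each adjacent pair:
  13–45 m: Δρ/Δz = 0.51/32 = 0.016 kg m⁻⁴
  45–124 m: Δρ/Δz = 2.96/79 = 0.037 kg m⁻⁴
  124–154 m: Δρ/Δz = 0.40/30 = 0.013 kg m⁻⁴
The largest gradient is in the 45–124 m interval — the pycnocline.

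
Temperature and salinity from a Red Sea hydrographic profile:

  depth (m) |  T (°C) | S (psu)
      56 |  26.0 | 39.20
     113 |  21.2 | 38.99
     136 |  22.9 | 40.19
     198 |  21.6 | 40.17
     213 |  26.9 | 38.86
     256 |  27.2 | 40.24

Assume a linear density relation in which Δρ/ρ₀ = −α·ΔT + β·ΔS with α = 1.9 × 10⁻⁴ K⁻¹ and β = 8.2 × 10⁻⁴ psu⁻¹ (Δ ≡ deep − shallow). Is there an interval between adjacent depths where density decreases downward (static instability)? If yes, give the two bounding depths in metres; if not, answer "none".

Evaluate Δρ/ρ₀ = −αΔT + βΔS across each adjacent pair:
  56–113 m: −αΔT+βΔS = −(1.9 × 10⁻⁴)(-4.8)+(8.2 × 10⁻⁴)(-0.21) = 7.4 × 10⁻⁴ → stable
  113–136 m: −αΔT+βΔS = −(1.9 × 10⁻⁴)(+1.7)+(8.2 × 10⁻⁴)(+1.20) = 6.6 × 10⁻⁴ → stable
  136–198 m: −αΔT+βΔS = −(1.9 × 10⁻⁴)(-1.3)+(8.2 × 10⁻⁴)(-0.02) = 2.3 × 10⁻⁴ → stable
  198–213 m: −αΔT+βΔS = −(1.9 × 10⁻⁴)(+5.3)+(8.2 × 10⁻⁴)(-1.31) = -2.1 × 10⁻³ → UNSTABLE
  213–256 m: −αΔT+βΔS = −(1.9 × 10⁻⁴)(+0.3)+(8.2 × 10⁻⁴)(+1.38) = 1.1 × 10⁻³ → stable
The 198–213 m interval has Δρ < 0: lighter water underlies denser water.

198–213 m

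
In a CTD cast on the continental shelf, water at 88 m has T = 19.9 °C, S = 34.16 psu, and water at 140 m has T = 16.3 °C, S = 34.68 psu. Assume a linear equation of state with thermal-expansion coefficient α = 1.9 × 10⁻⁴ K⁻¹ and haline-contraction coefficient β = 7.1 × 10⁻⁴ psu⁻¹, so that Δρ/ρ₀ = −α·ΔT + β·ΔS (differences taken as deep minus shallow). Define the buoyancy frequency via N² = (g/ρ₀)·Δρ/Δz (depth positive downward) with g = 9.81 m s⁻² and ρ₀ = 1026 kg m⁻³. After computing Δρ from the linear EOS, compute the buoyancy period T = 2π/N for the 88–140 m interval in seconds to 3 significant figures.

ΔT = -3.6 K, ΔS = +0.52 psu (deep − shallow).
Δρ/ρ₀ = −αΔT + βΔS = 6.84 × 10⁻⁴ + 3.692 × 10⁻⁴ = 1.0532 × 10⁻³, so Δρ ≈ 1.081 kg m⁻³.
N² = (g/ρ₀)·Δρ/Δz = g·(Δρ/ρ₀)/Δz = 9.81 × 1.0532 × 10⁻³ / 52 = 1.9869 × 10⁻⁴ s⁻².
N = √(1.9869 × 10⁻⁴) = 0.014096 rad s⁻¹ → T = 2π/N = 445.74 s ≈ 446 s.

446 s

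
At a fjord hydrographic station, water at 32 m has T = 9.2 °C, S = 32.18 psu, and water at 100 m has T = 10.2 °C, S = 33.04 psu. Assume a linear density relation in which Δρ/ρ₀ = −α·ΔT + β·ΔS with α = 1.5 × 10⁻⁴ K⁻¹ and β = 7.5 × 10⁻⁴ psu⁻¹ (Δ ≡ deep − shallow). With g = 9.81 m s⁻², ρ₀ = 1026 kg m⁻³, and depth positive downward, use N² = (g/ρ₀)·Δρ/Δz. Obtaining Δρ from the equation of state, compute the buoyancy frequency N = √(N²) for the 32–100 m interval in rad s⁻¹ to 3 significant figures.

ΔT = +1.0 K, ΔS = +0.86 psu (deep − shallow).
Δρ/ρ₀ = −αΔT + βΔS = -1.50 × 10⁻⁴ + 6.45 × 10⁻⁴ = 4.95 × 10⁻⁴, so Δρ ≈ 0.5079 kg m⁻³.
N² = (g/ρ₀)·Δρ/Δz = g·(Δρ/ρ₀)/Δz = 9.81 × 4.95 × 10⁻⁴ / 68 = 7.1411 × 10⁻⁵ s⁻².
N = √(7.1411 × 10⁻⁵) = 8.4505 × 10⁻³ rad s⁻¹ ≈ 8.45 × 10⁻³ rad s⁻¹.

8.45 × 10⁻³ rad s⁻¹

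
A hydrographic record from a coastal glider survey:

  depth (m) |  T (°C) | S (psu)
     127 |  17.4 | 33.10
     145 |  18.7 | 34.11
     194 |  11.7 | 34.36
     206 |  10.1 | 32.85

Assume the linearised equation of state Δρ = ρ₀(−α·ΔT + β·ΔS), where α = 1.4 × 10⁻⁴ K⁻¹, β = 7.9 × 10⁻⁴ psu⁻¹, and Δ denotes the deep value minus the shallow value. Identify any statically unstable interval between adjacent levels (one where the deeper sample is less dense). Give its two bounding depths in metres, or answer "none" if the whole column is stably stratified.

194–206 m

Evaluate Δρ/ρ₀ = −αΔT + βΔS across each adjacent pair:
  127–145 m: −αΔT+βΔS = −(1.4 × 10⁻⁴)(+1.3)+(7.9 × 10⁻⁴)(+1.01) = 6.2 × 10⁻⁴ → stable
  145–194 m: −αΔT+βΔS = −(1.4 × 10⁻⁴)(-7.0)+(7.9 × 10⁻⁴)(+0.25) = 1.2 × 10⁻³ → stable
  194–206 m: −αΔT+βΔS = −(1.4 × 10⁻⁴)(-1.6)+(7.9 × 10⁻⁴)(-1.51) = -9.7 × 10⁻⁴ → UNSTABLE
The 194–206 m interval has Δρ < 0: lighter water underlies denser water.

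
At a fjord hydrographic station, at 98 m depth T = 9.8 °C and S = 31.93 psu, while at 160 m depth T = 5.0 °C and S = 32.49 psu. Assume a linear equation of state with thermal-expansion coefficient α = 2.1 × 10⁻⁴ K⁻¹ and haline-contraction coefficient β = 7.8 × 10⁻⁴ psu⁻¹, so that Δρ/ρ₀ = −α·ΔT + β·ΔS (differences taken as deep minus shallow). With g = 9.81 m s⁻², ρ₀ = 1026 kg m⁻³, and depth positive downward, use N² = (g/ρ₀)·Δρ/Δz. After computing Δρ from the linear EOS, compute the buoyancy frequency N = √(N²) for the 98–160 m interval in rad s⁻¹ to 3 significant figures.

ΔT = -4.8 K, ΔS = +0.56 psu (deep − shallow).
Δρ/ρ₀ = −αΔT + βΔS = 1.008 × 10⁻³ + 4.368 × 10⁻⁴ = 1.4448 × 10⁻³, so Δρ ≈ 1.482 kg m⁻³.
N² = (g/ρ₀)·Δρ/Δz = g·(Δρ/ρ₀)/Δz = 9.81 × 1.4448 × 10⁻³ / 62 = 2.2860 × 10⁻⁴ s⁻².
N = √(2.2860 × 10⁻⁴) = 0.015120 rad s⁻¹ ≈ 0.0151 rad s⁻¹.

0.0151 rad s⁻¹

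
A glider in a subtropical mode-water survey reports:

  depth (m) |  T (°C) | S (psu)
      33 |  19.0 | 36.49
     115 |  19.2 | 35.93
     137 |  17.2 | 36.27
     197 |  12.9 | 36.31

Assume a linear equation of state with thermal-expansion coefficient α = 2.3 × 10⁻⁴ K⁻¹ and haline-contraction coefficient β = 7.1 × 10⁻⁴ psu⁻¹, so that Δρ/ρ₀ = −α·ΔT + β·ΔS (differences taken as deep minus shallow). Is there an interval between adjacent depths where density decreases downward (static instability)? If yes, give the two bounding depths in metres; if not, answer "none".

Evaluate Δρ/ρ₀ = −αΔT + βΔS across each adjacent pair:
  33–115 m: −αΔT+βΔS = −(2.3 × 10⁻⁴)(+0.2)+(7.1 × 10⁻⁴)(-0.56) = -4.4 × 10⁻⁴ → UNSTABLE
  115–137 m: −αΔT+βΔS = −(2.3 × 10⁻⁴)(-2.0)+(7.1 × 10⁻⁴)(+0.34) = 7.0 × 10⁻⁴ → stable
  137–197 m: −αΔT+βΔS = −(2.3 × 10⁻⁴)(-4.3)+(7.1 × 10⁻⁴)(+0.04) = 1.0 × 10⁻³ → stable
The 33–115 m interval has Δρ < 0: lighter water underlies denser water.

33–115 m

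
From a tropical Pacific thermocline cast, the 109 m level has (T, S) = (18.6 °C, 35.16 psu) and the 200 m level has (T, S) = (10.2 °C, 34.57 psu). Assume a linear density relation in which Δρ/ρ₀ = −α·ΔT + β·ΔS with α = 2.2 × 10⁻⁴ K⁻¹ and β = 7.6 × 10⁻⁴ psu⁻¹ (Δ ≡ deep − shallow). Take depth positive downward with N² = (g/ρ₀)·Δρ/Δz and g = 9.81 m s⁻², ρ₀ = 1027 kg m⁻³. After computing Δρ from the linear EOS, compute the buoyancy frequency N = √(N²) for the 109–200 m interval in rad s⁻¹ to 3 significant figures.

ΔT = -8.4 K, ΔS = -0.59 psu (deep − shallow).
Δρ/ρ₀ = −αΔT + βΔS = 1.848 × 10⁻³ − 4.484 × 10⁻⁴ = 1.3996 × 10⁻³, so Δρ ≈ 1.437 kg m⁻³.
N² = (g/ρ₀)·Δρ/Δz = g·(Δρ/ρ₀)/Δz = 9.81 × 1.3996 × 10⁻³ / 91 = 1.5088 × 10⁻⁴ s⁻².
N = √(1.5088 × 10⁻⁴) = 0.012283 rad s⁻¹ ≈ 0.0123 rad s⁻¹.

0.0123 rad s⁻¹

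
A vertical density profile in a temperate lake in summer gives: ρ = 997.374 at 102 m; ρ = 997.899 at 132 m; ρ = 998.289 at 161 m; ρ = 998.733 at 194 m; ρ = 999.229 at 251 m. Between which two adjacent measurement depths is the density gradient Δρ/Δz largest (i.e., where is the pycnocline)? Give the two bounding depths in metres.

102–132 m

Compute the density gradient over each adjacent pair:
  102–132 m: Δρ/Δz = 0.525/30 = 0.018 kg m⁻⁴
  132–161 m: Δρ/Δz = 0.390/29 = 0.013 kg m⁻⁴
  161–194 m: Δρ/Δz = 0.444/33 = 0.013 kg m⁻⁴
  194–251 m: Δρ/Δz = 0.496/57 = 8.7 × 10⁻³ kg m⁻⁴
The largest gradient is in the 102–132 m interval — the pycnocline.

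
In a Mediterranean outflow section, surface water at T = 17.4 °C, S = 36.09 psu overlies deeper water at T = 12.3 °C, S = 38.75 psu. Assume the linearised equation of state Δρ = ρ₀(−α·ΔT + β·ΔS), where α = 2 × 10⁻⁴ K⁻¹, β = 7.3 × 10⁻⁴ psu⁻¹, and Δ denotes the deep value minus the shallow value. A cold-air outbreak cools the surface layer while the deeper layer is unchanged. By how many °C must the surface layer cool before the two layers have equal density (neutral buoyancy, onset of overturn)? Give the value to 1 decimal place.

Neutral buoyancy requires Δρ = 0, i.e. −α(T_deep − T_surf′) + β(S_deep − S_surf) = 0.
T_surf′ = T_deep − (β/α)·ΔS = 12.3 − (7.3 × 10⁻⁴/2 × 10⁻⁴)·(+2.66) = 2.591 °C.
Cooling required: 17.4 − (2.591) = 14.809 °C.

14.8 °C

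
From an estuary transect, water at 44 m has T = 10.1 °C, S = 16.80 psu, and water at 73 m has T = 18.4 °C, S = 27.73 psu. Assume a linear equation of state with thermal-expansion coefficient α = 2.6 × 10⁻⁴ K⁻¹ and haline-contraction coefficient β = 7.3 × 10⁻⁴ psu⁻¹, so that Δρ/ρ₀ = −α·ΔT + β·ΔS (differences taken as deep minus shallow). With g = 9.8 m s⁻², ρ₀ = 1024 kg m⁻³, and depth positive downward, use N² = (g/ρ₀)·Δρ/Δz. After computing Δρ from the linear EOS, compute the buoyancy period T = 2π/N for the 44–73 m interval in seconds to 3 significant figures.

142 s

ΔT = +8.3 K, ΔS = +10.93 psu (deep − shallow).
Δρ/ρ₀ = −αΔT + βΔS = -2.158 × 10⁻³ + 7.9789 × 10⁻³ = 5.8209 × 10⁻³, so Δρ ≈ 5.961 kg m⁻³.
N² = (g/ρ₀)·Δρ/Δz = g·(Δρ/ρ₀)/Δz = 9.8 × 5.8209 × 10⁻³ / 29 = 1.9671 × 10⁻³ s⁻².
N = √(1.9671 × 10⁻³) = 0.044352 rad s⁻¹ → T = 2π/N = 141.67 s ≈ 142 s.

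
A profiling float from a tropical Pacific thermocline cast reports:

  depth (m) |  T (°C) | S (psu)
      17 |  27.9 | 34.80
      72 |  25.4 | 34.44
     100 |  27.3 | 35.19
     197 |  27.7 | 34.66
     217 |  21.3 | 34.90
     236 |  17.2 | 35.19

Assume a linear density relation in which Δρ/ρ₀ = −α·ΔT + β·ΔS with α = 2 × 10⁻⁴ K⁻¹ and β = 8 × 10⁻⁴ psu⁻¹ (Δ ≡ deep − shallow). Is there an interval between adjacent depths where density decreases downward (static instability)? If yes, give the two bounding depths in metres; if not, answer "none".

Evaluate Δρ/ρ₀ = −αΔT + βΔS across each adjacent pair:
  17–72 m: −αΔT+βΔS = −(2 × 10⁻⁴)(-2.5)+(8 × 10⁻⁴)(-0.36) = 2.1 × 10⁻⁴ → stable
  72–100 m: −αΔT+βΔS = −(2 × 10⁻⁴)(+1.9)+(8 × 10⁻⁴)(+0.75) = 2.2 × 10⁻⁴ → stable
  100–197 m: −αΔT+βΔS = −(2 × 10⁻⁴)(+0.4)+(8 × 10⁻⁴)(-0.53) = -5.0 × 10⁻⁴ → UNSTABLE
  197–217 m: −αΔT+βΔS = −(2 × 10⁻⁴)(-6.4)+(8 × 10⁻⁴)(+0.24) = 1.5 × 10⁻³ → stable
  217–236 m: −αΔT+βΔS = −(2 × 10⁻⁴)(-4.1)+(8 × 10⁻⁴)(+0.29) = 1.1 × 10⁻³ → stable
The 100–197 m interval has Δρ < 0: lighter water underlies denser water.

100–197 m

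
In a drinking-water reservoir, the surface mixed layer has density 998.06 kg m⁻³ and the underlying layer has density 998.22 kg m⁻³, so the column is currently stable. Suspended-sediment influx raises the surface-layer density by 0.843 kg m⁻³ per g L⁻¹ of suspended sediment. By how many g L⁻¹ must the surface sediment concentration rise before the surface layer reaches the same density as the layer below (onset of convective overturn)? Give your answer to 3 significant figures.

0.190 g L⁻¹

Density deficit of the surface layer: 998.22 − 998.06 = 0.16 kg m⁻³.
Required change = 0.16 / 0.843 = 0.190 g L⁻¹.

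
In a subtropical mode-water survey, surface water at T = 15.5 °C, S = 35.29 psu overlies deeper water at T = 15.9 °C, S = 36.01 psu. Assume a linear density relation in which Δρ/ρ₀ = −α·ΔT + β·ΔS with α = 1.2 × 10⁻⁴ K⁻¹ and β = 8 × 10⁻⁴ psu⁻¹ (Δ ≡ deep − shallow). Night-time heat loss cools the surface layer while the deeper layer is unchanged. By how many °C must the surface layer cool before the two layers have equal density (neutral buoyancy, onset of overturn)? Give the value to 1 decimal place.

4.4 °C

Neutral buoyancy requires Δρ = 0, i.e. −α(T_deep − T_surf′) + β(S_deep − S_surf) = 0.
T_surf′ = T_deep − (β/α)·ΔS = 15.9 − (8 × 10⁻⁴/1.2 × 10⁻⁴)·(+0.72) = 11.100 °C.
Cooling required: 15.5 − (11.100) = 4.400 °C.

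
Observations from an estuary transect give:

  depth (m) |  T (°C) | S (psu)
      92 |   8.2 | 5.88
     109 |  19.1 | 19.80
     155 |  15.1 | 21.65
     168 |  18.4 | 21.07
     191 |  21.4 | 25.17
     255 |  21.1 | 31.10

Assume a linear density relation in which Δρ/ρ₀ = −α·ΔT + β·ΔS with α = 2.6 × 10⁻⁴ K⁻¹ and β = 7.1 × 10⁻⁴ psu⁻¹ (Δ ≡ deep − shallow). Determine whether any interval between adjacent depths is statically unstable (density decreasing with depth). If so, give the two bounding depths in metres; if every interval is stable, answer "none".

155–168 m

Evaluate Δρ/ρ₀ = −αΔT + βΔS across each adjacent pair:
  92–109 m: −αΔT+βΔS = −(2.6 × 10⁻⁴)(+10.9)+(7.1 × 10⁻⁴)(+13.92) = 7.0 × 10⁻³ → stable
  109–155 m: −αΔT+βΔS = −(2.6 × 10⁻⁴)(-4.0)+(7.1 × 10⁻⁴)(+1.85) = 2.4 × 10⁻³ → stable
  155–168 m: −αΔT+βΔS = −(2.6 × 10⁻⁴)(+3.3)+(7.1 × 10⁻⁴)(-0.58) = -1.3 × 10⁻³ → UNSTABLE
  168–191 m: −αΔT+βΔS = −(2.6 × 10⁻⁴)(+3.0)+(7.1 × 10⁻⁴)(+4.10) = 2.1 × 10⁻³ → stable
  191–255 m: −αΔT+βΔS = −(2.6 × 10⁻⁴)(-0.3)+(7.1 × 10⁻⁴)(+5.93) = 4.3 × 10⁻³ → stable
The 155–168 m interval has Δρ < 0: lighter water underlies denser water.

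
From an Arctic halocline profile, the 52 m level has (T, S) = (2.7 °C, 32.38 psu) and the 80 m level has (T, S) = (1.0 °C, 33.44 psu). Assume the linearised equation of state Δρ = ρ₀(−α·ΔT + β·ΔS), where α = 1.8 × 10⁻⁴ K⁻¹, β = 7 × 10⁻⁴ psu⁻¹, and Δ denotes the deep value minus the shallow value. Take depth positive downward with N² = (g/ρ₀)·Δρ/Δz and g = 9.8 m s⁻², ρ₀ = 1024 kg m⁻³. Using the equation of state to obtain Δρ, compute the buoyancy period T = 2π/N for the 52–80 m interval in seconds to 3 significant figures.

328 s

ΔT = -1.7 K, ΔS = +1.06 psu (deep − shallow).
Δρ/ρ₀ = −αΔT + βΔS = 3.06 × 10⁻⁴ + 7.42 × 10⁻⁴ = 1.048 × 10⁻³, so Δρ ≈ 1.073 kg m⁻³.
N² = (g/ρ₀)·Δρ/Δz = g·(Δρ/ρ₀)/Δz = 9.8 × 1.048 × 10⁻³ / 28 = 3.6680 × 10⁻⁴ s⁻².
N = √(3.6680 × 10⁻⁴) = 0.019152 rad s⁻¹ → T = 2π/N = 328.07 s ≈ 328 s.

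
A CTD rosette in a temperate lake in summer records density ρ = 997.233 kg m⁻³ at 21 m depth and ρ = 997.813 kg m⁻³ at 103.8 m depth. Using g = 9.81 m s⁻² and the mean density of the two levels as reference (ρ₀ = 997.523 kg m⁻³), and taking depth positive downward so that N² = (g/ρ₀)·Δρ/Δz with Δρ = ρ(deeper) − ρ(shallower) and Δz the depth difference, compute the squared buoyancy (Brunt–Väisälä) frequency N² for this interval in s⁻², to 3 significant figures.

Δρ = 997.813 − 997.233 = 0.580 kg m⁻³ over Δz = 103.8 − 21 = 82.8 m.
N² = (9.81/997.523) × (0.580/82.8) = 6.8888 × 10⁻⁵ s⁻² ≈ 6.89 × 10⁻⁵ s⁻².
N² > 0, so the interval is statically stable.

6.89 × 10⁻⁵ s⁻²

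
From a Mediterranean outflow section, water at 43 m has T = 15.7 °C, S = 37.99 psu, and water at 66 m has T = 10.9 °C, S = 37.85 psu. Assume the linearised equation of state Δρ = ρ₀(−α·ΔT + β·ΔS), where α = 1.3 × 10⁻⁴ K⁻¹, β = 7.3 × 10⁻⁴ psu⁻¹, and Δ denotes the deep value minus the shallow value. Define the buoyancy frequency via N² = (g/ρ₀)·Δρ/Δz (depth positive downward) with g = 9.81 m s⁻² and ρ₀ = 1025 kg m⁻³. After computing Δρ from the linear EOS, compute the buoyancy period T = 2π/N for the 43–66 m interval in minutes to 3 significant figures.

7.02 min

ΔT = -4.8 K, ΔS = -0.14 psu (deep − shallow).
Δρ/ρ₀ = −αΔT + βΔS = 6.24 × 10⁻⁴ − 1.022 × 10⁻⁴ = 5.218 × 10⁻⁴, so Δρ ≈ 0.5348 kg m⁻³.
N² = (g/ρ₀)·Δρ/Δz = g·(Δρ/ρ₀)/Δz = 9.81 × 5.218 × 10⁻⁴ / 23 = 2.2256 × 10⁻⁴ s⁻².
N = √(2.2256 × 10⁻⁴) = 0.014918 rad s⁻¹ → T = 2π/N = 421.18 s = 7.0197 min ≈ 7.02 min.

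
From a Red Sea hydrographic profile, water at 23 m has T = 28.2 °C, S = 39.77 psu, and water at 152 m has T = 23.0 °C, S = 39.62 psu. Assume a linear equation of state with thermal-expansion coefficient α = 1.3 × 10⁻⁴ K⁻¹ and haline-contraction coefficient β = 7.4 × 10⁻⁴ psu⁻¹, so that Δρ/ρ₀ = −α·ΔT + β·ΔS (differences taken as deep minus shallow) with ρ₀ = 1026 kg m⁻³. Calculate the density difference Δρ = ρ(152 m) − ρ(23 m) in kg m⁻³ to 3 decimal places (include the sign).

+0.580 kg m⁻³

ΔT = -5.2 K, ΔS = -0.15 psu (deep − shallow).
Δρ/ρ₀ = −(1.3 × 10⁻⁴)(-5.2) + (7.4 × 10⁻⁴)(-0.15) = 5.65 × 10⁻⁴.
Δρ = 1026 × (5.65 × 10⁻⁴) = +0.580 kg m⁻³.
Positive Δρ: denser below, stable.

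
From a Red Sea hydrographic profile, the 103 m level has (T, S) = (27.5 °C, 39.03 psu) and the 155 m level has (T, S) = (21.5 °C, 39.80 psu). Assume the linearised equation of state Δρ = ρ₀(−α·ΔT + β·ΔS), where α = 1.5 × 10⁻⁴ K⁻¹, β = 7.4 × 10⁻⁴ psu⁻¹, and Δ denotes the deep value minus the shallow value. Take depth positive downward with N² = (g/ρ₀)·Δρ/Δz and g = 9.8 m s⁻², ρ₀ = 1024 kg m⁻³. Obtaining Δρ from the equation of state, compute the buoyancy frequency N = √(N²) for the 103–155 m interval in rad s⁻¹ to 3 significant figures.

0.0166 rad s⁻¹

ΔT = -6.0 K, ΔS = +0.77 psu (deep − shallow).
Δρ/ρ₀ = −αΔT + βΔS = 9.00 × 10⁻⁴ + 5.698 × 10⁻⁴ = 1.4698 × 10⁻³, so Δρ ≈ 1.505 kg m⁻³.
N² = (g/ρ₀)·Δρ/Δz = g·(Δρ/ρ₀)/Δz = 9.8 × 1.4698 × 10⁻³ / 52 = 2.7700 × 10⁻⁴ s⁻².
N = √(2.7700 × 10⁻⁴) = 0.016643 rad s⁻¹ ≈ 0.0166 rad s⁻¹.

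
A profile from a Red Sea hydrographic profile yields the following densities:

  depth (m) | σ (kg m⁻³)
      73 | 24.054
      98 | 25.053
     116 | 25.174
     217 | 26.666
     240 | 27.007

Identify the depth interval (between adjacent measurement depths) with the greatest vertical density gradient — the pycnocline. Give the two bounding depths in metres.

73–98 m

Compute the density gradient over each adjacent pair:
  73–98 m: Δρ/Δz = 0.999/25 = 0.040 kg m⁻⁴
  98–116 m: Δρ/Δz = 0.121/18 = 6.7 × 10⁻³ kg m⁻⁴
  116–217 m: Δρ/Δz = 1.492/101 = 0.015 kg m⁻⁴
  217–240 m: Δρ/Δz = 0.341/23 = 0.015 kg m⁻⁴
The largest gradient is in the 73–98 m interval — the pycnocline.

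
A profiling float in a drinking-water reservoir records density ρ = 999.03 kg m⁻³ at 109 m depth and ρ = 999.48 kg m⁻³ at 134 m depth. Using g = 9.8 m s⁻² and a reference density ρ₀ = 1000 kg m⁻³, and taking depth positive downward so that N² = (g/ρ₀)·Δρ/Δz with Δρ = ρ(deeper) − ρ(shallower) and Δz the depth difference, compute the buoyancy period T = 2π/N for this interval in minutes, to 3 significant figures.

Δρ = 999.48 − 999.03 = 0.45 kg m⁻³ over Δz = 134 − 109 = 25 m.
N² = (9.8/1000) × (0.45/25) = 1.7640 × 10⁻⁴ s⁻².
N = √(1.7640 × 10⁻⁴) = 0.013282 rad s⁻¹, so T = 2π/N = 473.06 s = 7.8843 min ≈ 7.88 min.

7.88 min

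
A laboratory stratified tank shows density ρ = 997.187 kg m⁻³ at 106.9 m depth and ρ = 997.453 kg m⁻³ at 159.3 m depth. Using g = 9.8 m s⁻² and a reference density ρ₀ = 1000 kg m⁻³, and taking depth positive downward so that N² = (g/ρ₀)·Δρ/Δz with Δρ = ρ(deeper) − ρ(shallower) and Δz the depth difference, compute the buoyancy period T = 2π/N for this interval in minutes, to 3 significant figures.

Δρ = 997.453 − 997.187 = 0.266 kg m⁻³ over Δz = 159.3 − 106.9 = 52.4 m.
N² = (9.8/1000) × (0.266/52.4) = 4.9748 × 10⁻⁵ s⁻².
N = √(4.9748 × 10⁻⁵) = 7.0532 × 10⁻³ rad s⁻¹, so T = 2π/N = 890.83 s = 14.847 min ≈ 14.8 min.

14.8 min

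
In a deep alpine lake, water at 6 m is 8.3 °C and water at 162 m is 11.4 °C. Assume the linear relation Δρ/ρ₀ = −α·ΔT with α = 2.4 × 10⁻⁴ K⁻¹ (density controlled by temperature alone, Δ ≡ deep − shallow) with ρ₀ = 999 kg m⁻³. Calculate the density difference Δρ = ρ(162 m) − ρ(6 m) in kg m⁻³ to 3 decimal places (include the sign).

ΔT = +3.1 K, Δρ/ρ₀ = −αΔT = -7.44 × 10⁻⁴.
Δρ = 999 × (-7.44 × 10⁻⁴) = -0.743 kg m⁻³.
Negative Δρ: lighter below, statically unstable.

-0.743 kg m⁻³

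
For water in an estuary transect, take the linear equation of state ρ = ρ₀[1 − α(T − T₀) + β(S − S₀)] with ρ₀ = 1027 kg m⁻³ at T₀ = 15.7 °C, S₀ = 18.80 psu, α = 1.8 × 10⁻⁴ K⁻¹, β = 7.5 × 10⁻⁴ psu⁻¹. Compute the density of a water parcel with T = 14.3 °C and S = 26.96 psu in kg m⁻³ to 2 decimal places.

T − T₀ = -1.4 K, S − S₀ = +8.16 psu.
Bracket = 1 − α·(-1.4) + β·(+8.16) = 1 + (6.372 × 10⁻³) = 1.0063720.
ρ = 1027 × 1.0063720 = 1033.54 kg m⁻³.

1033.54 kg m⁻³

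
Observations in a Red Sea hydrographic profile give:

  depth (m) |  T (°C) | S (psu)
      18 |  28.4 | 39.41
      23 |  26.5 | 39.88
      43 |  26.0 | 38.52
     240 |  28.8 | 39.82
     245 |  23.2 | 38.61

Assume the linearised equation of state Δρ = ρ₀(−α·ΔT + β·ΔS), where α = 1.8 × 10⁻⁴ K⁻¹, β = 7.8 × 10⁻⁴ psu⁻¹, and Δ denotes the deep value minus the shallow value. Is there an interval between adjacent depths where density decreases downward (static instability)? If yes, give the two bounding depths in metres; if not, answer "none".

Evaluate Δρ/ρ₀ = −αΔT + βΔS across each adjacent pair:
  18–23 m: −αΔT+βΔS = −(1.8 × 10⁻⁴)(-1.9)+(7.8 × 10⁻⁴)(+0.47) = 7.1 × 10⁻⁴ → stable
  23–43 m: −αΔT+βΔS = −(1.8 × 10⁻⁴)(-0.5)+(7.8 × 10⁻⁴)(-1.36) = -9.7 × 10⁻⁴ → UNSTABLE
  43–240 m: −αΔT+βΔS = −(1.8 × 10⁻⁴)(+2.8)+(7.8 × 10⁻⁴)(+1.30) = 5.1 × 10⁻⁴ → stable
  240–245 m: −αΔT+βΔS = −(1.8 × 10⁻⁴)(-5.6)+(7.8 × 10⁻⁴)(-1.21) = 6.4 × 10⁻⁵ → stable
The 23–43 m interval has Δρ < 0: lighter water underlies denser water.

23–43 m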